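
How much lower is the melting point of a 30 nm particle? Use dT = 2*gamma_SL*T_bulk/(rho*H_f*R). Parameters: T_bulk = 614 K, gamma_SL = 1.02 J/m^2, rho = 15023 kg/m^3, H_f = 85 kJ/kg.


Radius R = 30/2 = 15 nm = 1.5e-08 m
Convert H_f = 85 kJ/kg = 85000 J/kg
dT = 2 * gamma_SL * T_bulk / (rho * H_f * R)
dT = 2 * 1.02 * 614 / (15023 * 85000 * 1.5e-08)
dT = 65.4 K

65.4


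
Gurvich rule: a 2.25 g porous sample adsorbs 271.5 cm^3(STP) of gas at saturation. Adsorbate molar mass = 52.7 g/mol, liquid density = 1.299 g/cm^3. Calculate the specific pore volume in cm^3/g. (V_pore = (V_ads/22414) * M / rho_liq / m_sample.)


Moles adsorbed n = V_ads / 22414 = 271.5 / 22414 = 1.211297e-02 mol
Liquid volume V_liq = n * M / rho_liq = 1.211297e-02 * 52.7 / 1.299 = 0.49142 cm^3
Specific pore volume V_pore = V_liq / m_sample = 0.49142 / 2.25
V_pore = 0.2184 cm^3/g

0.2184


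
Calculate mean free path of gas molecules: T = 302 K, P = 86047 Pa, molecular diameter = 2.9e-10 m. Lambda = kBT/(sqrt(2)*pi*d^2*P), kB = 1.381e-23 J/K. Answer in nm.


Mean free path: lambda = kB*T / (sqrt(2) * pi * d^2 * P)
lambda = 1.381e-23 * 302 / (sqrt(2) * pi * (2.9e-10)^2 * 86047)
lambda = 1.29719e-07 m
lambda = 129.72 nm

129.72


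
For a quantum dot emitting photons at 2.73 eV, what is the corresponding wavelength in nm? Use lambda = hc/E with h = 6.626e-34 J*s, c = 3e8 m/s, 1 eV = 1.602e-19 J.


Convert energy: E = 2.73 eV = 2.73 * 1.602e-19 = 4.37346e-19 J
lambda = h*c / E = 6.626e-34 * 3e8 / 4.37346e-19
lambda = 4.54514e-07 m = 454.5 nm

454.5


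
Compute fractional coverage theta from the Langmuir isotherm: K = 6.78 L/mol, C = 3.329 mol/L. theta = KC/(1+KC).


Langmuir isotherm: theta = K*C / (1 + K*C)
K*C = 6.78 * 3.329 = 22.57062
theta = 22.57062 / (1 + 22.57062) = 22.57062 / 23.57062
theta = 0.9576

0.9576


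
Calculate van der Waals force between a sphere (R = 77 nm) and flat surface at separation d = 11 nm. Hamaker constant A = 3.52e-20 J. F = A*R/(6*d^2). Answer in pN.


Convert to SI: R = 77 nm = 7.7e-08 m, d = 11 nm = 1.1e-08 m
F = A * R / (6 * d^2)
F = 3.52e-20 * 7.7e-08 / (6 * (1.1e-08)^2)
F = 3.73333e-12 N = 3.733 pN

3.733


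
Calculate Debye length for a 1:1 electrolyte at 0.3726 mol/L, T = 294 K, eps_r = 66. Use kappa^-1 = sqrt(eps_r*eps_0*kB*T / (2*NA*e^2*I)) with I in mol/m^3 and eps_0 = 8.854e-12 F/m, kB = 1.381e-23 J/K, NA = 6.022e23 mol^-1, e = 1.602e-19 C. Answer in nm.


Ionic strength I = 0.3726 * 1^2 * 1000 = 372.6 mol/m^3
kappa^-1 = sqrt(66 * 8.854e-12 * 1.381e-23 * 294 / (2 * 6.022e23 * (1.602e-19)^2 * 372.6))
kappa^-1 = 0.454 nm

0.454


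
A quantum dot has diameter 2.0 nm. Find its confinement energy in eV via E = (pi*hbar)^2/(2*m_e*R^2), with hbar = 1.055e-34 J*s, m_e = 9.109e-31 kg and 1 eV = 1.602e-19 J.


Radius R = 2.0/2 = 1 nm = 1e-09 m
E = (pi * 1.055e-34)^2 / (2 * 9.109e-31 * (1e-09)^2)
E(J) = 6.02981e-20
E = E(J) / 1.602e-19 = 0.3764 eV

0.3764


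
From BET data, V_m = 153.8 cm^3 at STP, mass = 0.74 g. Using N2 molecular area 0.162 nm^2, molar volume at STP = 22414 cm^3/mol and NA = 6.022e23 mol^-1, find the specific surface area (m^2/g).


Number of moles in monolayer = V_m / 22414 = 153.8 / 22414 = 0.00686178
Number of molecules = moles * NA = 0.00686178 * 6.022e23
SA = molecules * sigma / mass
SA = (153.8 / 22414) * 6.022e23 * 0.162e-18 / 0.74
SA = 904.6 m^2/g

904.6


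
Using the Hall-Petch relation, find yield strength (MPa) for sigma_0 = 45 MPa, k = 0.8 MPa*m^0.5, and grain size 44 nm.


d = 44 nm = 4.4e-08 m
sqrt(d) = 0.0002097618
Hall-Petch contribution = k / sqrt(d) = 0.8 / 0.0002097618 = 3813.9 MPa
sigma = sigma_0 + k/sqrt(d) = 45 + 3813.9 = 3858.9 MPa

3858.9


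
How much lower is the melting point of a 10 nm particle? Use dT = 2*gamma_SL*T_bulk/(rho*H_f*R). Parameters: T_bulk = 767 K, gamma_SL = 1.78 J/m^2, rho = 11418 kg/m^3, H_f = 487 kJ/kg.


Radius R = 10/2 = 5 nm = 5e-09 m
Convert H_f = 487 kJ/kg = 487000 J/kg
dT = 2 * gamma_SL * T_bulk / (rho * H_f * R)
dT = 2 * 1.78 * 767 / (11418 * 487000 * 5e-09)
dT = 98.2 K

98.2


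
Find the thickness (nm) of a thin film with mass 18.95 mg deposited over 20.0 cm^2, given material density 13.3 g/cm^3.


Convert: m = 18.95 mg = 1.8950e-05 kg, A = 20.0 cm^2 = 2.0000e-03 m^2, rho = 13.3 g/cm^3 = 13300 kg/m^3
t = m / (A * rho)
t = 1.8950e-05 / (2.0000e-03 * 13300)
t = 7.1241e-07 m = 712.4 nm

712.4


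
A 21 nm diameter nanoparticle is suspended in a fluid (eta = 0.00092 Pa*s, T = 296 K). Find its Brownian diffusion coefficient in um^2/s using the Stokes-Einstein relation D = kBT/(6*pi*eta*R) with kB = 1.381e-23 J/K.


Radius R = 21/2 = 10.5 nm = 1.05e-08 m
D = kB*T / (6*pi*eta*R)
D = 1.381e-23 * 296 / (6 * pi * 0.00092 * 1.05e-08)
D = 2.24495e-11 m^2/s = 22.45 um^2/s

22.45


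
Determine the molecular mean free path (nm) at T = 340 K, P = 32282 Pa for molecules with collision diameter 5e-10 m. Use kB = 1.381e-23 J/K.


Mean free path: lambda = kB*T / (sqrt(2) * pi * d^2 * P)
lambda = 1.381e-23 * 340 / (sqrt(2) * pi * (5e-10)^2 * 32282)
lambda = 1.30951e-07 m
lambda = 130.95 nm

130.95


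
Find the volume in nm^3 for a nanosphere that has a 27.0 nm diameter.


Radius r = 27.0/2 = 13.5 nm
Volume V = (4/3) * pi * r^3
V = (4/3) * pi * (13.5)^3
V = 10305.99 nm^3

10305.99


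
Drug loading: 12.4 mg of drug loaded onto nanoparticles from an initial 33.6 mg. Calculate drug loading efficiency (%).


Drug loading efficiency = (drug loaded / drug initial) * 100
DLE = 12.4 / 33.6 * 100
DLE = 0.369 * 100
DLE = 36.9%

36.9


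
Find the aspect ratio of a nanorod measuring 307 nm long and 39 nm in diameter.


Aspect ratio AR = length / diameter
AR = 307 / 39
AR = 7.87

7.87


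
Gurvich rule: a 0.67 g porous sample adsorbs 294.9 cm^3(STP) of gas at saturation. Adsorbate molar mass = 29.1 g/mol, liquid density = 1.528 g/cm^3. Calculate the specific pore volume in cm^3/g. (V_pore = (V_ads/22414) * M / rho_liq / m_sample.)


Moles adsorbed n = V_ads / 22414 = 294.9 / 22414 = 1.315696e-02 mol
Liquid volume V_liq = n * M / rho_liq = 1.315696e-02 * 29.1 / 1.528 = 0.25057 cm^3
Specific pore volume V_pore = V_liq / m_sample = 0.25057 / 0.67
V_pore = 0.374 cm^3/g

0.374


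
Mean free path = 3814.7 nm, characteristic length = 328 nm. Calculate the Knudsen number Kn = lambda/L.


Knudsen number Kn = lambda / L
Kn = 3814.7 / 328
Kn = 11.6302

11.6302


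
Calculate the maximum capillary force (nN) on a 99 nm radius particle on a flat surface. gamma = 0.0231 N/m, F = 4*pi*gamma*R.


Convert radius: R = 99 nm = 9.9e-08 m
F = 4 * pi * gamma * R
F = 4 * pi * 0.0231 * 9.9e-08
F = 2.8738e-08 N = 28.738 nN

28.738


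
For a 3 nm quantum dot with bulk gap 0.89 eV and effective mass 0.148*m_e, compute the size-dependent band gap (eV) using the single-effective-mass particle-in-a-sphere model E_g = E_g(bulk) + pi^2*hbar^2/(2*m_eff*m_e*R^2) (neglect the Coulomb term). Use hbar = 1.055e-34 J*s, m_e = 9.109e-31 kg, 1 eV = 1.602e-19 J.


Radius R = 3/2 nm = 1.5e-09 m
Confinement energy dE = pi^2 * hbar^2 / (2 * m_eff * m_e * R^2)
dE = pi^2 * (1.055e-34)^2 / (2 * 0.148 * 9.109e-31 * (1.5e-09)^2) J, divided by 1.602e-19 J/eV
dE = 1.1303 eV
Total band gap = E_g(bulk) + dE = 0.89 + 1.1303 = 2.0203 eV

2.0203


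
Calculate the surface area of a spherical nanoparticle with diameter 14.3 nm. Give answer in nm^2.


Radius r = 14.3/2 = 7.15 nm
Surface area SA = 4 * pi * r^2
SA = 4 * pi * (7.15)^2
SA = 642.42 nm^2

642.42


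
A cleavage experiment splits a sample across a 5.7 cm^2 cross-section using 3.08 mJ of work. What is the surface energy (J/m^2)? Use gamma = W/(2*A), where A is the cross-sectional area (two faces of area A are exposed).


Convert: A = 5.7 cm^2 = 0.00057 m^2, W = 3.08 mJ = 0.00308 J
Cleaving exposes two faces of area A, so total new surface = 2*A and gamma = W / (2*A)
gamma = 0.00308 / (2 * 0.00057)
gamma = 2.702 J/m^2

2.702


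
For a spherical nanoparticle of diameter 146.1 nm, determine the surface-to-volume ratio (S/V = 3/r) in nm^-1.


Radius r = 146.1/2 = 73.05 nm
S/V = 3 / r = 3 / 73.05
S/V = 0.0411 nm^-1

0.0411


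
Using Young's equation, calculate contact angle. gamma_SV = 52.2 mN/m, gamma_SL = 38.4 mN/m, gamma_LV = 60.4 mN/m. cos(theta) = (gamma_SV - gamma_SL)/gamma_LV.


cos(theta) = (gamma_SV - gamma_SL) / gamma_LV
cos(theta) = (52.2 - 38.4) / 60.4
cos(theta) = 0.228477
theta = arccos(0.228477) = 76.79 degrees

76.79


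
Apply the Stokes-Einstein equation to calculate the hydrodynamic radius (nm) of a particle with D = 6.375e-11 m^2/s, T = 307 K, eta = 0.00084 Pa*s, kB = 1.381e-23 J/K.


Stokes-Einstein: R = kB*T / (6*pi*eta*D)
R = 1.381e-23 * 307 / (6 * pi * 0.00084 * 6.375e-11)
R = 4.20021e-09 m = 4.2 nm

4.2


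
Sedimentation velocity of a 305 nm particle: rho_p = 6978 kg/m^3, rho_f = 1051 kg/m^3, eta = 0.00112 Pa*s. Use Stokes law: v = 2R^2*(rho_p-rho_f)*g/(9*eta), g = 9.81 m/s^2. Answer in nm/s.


Radius R = 305/2 nm = 1.525e-07 m
Density difference = 6978 - 1051 = 5927 kg/m^3
v = 2 * R^2 * (rho_p - rho_f) * g / (9 * eta)
v = 2 * (1.525e-07)^2 * 5927 * 9.81 / (9 * 0.00112)
v = 2.68295e-07 m/s = 268.2953 nm/s

268.2953


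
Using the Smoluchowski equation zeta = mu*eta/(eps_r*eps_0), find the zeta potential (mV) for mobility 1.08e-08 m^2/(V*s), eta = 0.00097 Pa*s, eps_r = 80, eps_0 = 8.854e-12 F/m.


Smoluchowski equation: zeta = mu * eta / (eps_r * eps_0)
zeta = 1.08e-08 * 0.00097 / (80 * 8.854e-12)
zeta = 0.01479 V = 14.79 mV

14.79


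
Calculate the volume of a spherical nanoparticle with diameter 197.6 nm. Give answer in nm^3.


Radius r = 197.6/2 = 98.8 nm
Volume V = (4/3) * pi * r^3
V = (4/3) * pi * (98.8)^3
V = 4039796.08 nm^3

4039796.08


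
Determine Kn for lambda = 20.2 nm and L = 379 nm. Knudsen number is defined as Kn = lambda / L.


Knudsen number Kn = lambda / L
Kn = 20.2 / 379
Kn = 0.0533

0.0533


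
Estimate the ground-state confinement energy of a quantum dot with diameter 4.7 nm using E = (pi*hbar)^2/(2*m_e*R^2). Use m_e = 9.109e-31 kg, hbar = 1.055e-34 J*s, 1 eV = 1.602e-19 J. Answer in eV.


Radius R = 4.7/2 = 2.35 nm = 2.35e-09 m
E = (pi * 1.055e-34)^2 / (2 * 9.109e-31 * (2.35e-09)^2)
E(J) = 1.09186e-20
E = E(J) / 1.602e-19 = 0.0682 eV

0.0682


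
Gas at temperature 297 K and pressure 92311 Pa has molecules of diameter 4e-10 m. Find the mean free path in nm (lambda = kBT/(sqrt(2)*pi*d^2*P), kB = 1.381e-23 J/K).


Mean free path: lambda = kB*T / (sqrt(2) * pi * d^2 * P)
lambda = 1.381e-23 * 297 / (sqrt(2) * pi * (4e-10)^2 * 92311)
lambda = 6.25046e-08 m
lambda = 62.5 nm

62.5


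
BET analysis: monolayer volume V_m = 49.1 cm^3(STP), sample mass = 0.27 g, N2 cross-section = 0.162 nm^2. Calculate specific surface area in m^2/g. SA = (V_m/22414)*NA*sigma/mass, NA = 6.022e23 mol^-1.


Number of moles in monolayer = V_m / 22414 = 49.1 / 22414 = 0.0021906
Number of molecules = moles * NA = 0.0021906 * 6.022e23
SA = molecules * sigma / mass
SA = (49.1 / 22414) * 6.022e23 * 0.162e-18 / 0.27
SA = 791.5 m^2/g

791.5


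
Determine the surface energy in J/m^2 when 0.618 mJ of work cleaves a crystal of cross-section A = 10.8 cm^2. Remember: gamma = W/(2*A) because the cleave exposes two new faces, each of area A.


Convert: A = 10.8 cm^2 = 0.00108 m^2, W = 0.618 mJ = 0.000618 J
Cleaving exposes two faces of area A, so total new surface = 2*A and gamma = W / (2*A)
gamma = 0.000618 / (2 * 0.00108)
gamma = 0.286 J/m^2

0.286


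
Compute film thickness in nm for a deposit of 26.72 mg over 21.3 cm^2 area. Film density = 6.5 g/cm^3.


Convert: m = 26.72 mg = 2.6720e-05 kg, A = 21.3 cm^2 = 2.1300e-03 m^2, rho = 6.5 g/cm^3 = 6500 kg/m^3
t = m / (A * rho)
t = 2.6720e-05 / (2.1300e-03 * 6500)
t = 1.9299e-06 m = 1929.9 nm

1929.9


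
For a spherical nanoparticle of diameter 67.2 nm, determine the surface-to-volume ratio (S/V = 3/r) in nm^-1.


Radius r = 67.2/2 = 33.6 nm
S/V = 3 / r = 3 / 33.6
S/V = 0.0893 nm^-1

0.0893


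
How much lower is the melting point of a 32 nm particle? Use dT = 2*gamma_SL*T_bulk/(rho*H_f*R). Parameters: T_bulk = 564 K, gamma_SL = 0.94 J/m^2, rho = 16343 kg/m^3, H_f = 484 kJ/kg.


Radius R = 32/2 = 16 nm = 1.6e-08 m
Convert H_f = 484 kJ/kg = 484000 J/kg
dT = 2 * gamma_SL * T_bulk / (rho * H_f * R)
dT = 2 * 0.94 * 564 / (16343 * 484000 * 1.6e-08)
dT = 8.4 K

8.4


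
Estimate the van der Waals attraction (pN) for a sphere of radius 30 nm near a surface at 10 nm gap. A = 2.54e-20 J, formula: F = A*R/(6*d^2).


Convert to SI: R = 30 nm = 3e-08 m, d = 10 nm = 1e-08 m
F = A * R / (6 * d^2)
F = 2.54e-20 * 3e-08 / (6 * (1e-08)^2)
F = 1.27e-12 N = 1.27 pN

1.27


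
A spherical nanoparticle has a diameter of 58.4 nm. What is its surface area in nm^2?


Radius r = 58.4/2 = 29.2 nm
Surface area SA = 4 * pi * r^2
SA = 4 * pi * (29.2)^2
SA = 10714.59 nm^2

10714.59


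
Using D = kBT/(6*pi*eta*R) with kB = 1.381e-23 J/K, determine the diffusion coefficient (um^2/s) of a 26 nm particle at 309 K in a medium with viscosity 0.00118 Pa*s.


Radius R = 26/2 = 13 nm = 1.3e-08 m
D = kB*T / (6*pi*eta*R)
D = 1.381e-23 * 309 / (6 * pi * 0.00118 * 1.3e-08)
D = 1.47579e-11 m^2/s = 14.758 um^2/s

14.758


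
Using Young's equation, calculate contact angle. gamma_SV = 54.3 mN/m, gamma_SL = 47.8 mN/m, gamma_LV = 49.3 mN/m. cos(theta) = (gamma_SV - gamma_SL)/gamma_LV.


cos(theta) = (gamma_SV - gamma_SL) / gamma_LV
cos(theta) = (54.3 - 47.8) / 49.3
cos(theta) = 0.131846
theta = arccos(0.131846) = 82.42 degrees

82.42


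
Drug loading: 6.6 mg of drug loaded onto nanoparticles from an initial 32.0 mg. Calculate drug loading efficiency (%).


Drug loading efficiency = (drug loaded / drug initial) * 100
DLE = 6.6 / 32.0 * 100
DLE = 0.2062 * 100
DLE = 20.62%

20.62


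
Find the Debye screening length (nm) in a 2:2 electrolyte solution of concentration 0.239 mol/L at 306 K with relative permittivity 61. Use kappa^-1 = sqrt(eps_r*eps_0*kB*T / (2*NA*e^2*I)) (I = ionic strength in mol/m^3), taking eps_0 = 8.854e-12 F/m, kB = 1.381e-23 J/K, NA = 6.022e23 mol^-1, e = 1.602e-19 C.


Ionic strength I = 0.239 * 2^2 * 1000 = 956 mol/m^3
kappa^-1 = sqrt(61 * 8.854e-12 * 1.381e-23 * 306 / (2 * 6.022e23 * (1.602e-19)^2 * 956))
kappa^-1 = 0.278 nm

0.278


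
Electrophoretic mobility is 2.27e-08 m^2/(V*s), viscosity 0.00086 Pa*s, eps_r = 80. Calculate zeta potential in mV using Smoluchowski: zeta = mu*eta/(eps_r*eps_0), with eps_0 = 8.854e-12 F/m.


Smoluchowski equation: zeta = mu * eta / (eps_r * eps_0)
zeta = 2.27e-08 * 0.00086 / (80 * 8.854e-12)
zeta = 0.027561 V = 27.56 mV

27.56


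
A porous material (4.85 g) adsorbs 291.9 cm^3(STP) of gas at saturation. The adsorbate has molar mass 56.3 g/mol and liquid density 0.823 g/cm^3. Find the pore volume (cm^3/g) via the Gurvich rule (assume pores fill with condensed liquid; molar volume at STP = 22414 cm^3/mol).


Moles adsorbed n = V_ads / 22414 = 291.9 / 22414 = 1.302311e-02 mol
Liquid volume V_liq = n * M / rho_liq = 1.302311e-02 * 56.3 / 0.823 = 0.89089 cm^3
Specific pore volume V_pore = V_liq / m_sample = 0.89089 / 4.85
V_pore = 0.1837 cm^3/g

0.1837


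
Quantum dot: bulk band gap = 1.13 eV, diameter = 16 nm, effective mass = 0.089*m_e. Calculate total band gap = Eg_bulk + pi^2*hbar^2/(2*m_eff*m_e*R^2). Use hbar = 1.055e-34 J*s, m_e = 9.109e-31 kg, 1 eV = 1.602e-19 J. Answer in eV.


Radius R = 16/2 nm = 8e-09 m
Confinement energy dE = pi^2 * hbar^2 / (2 * m_eff * m_e * R^2)
dE = pi^2 * (1.055e-34)^2 / (2 * 0.089 * 9.109e-31 * (8e-09)^2) J, divided by 1.602e-19 J/eV
dE = 0.0661 eV
Total band gap = E_g(bulk) + dE = 1.13 + 0.0661 = 1.1961 eV

1.1961


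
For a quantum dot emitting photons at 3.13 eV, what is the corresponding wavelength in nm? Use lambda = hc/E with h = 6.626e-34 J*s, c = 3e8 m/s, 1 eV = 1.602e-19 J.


Convert energy: E = 3.13 eV = 3.13 * 1.602e-19 = 5.01426e-19 J
lambda = h*c / E = 6.626e-34 * 3e8 / 5.01426e-19
lambda = 3.96429e-07 m = 396.4 nm

396.4


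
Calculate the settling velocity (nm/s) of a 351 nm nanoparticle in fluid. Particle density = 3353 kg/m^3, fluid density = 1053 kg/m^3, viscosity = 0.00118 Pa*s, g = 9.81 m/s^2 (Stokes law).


Radius R = 351/2 nm = 1.755e-07 m
Density difference = 3353 - 1053 = 2300 kg/m^3
v = 2 * R^2 * (rho_p - rho_f) * g / (9 * eta)
v = 2 * (1.755e-07)^2 * 2300 * 9.81 / (9 * 0.00118)
v = 1.30875e-07 m/s = 130.875 nm/s

130.875


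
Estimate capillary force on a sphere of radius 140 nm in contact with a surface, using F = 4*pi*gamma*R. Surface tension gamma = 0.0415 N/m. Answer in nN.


Convert radius: R = 140 nm = 1.4e-07 m
F = 4 * pi * gamma * R
F = 4 * pi * 0.0415 * 1.4e-07
F = 7.30106e-08 N = 73.0106 nN

73.0106


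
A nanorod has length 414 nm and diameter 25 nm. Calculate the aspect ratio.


Aspect ratio AR = length / diameter
AR = 414 / 25
AR = 16.56

16.56


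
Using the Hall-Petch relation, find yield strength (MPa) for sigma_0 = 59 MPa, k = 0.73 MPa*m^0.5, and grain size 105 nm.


d = 105 nm = 1.05e-07 m
sqrt(d) = 0.000324037
Hall-Petch contribution = k / sqrt(d) = 0.73 / 0.000324037 = 2252.8 MPa
sigma = sigma_0 + k/sqrt(d) = 59 + 2252.8 = 2311.8 MPa

2311.8


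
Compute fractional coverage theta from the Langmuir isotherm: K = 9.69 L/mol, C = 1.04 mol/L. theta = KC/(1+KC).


Langmuir isotherm: theta = K*C / (1 + K*C)
K*C = 9.69 * 1.04 = 10.0776
theta = 10.0776 / (1 + 10.0776) = 10.0776 / 11.0776
theta = 0.9097

0.9097


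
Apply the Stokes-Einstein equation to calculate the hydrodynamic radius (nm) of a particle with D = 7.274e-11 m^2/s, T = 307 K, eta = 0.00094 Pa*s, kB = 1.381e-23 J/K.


Stokes-Einstein: R = kB*T / (6*pi*eta*D)
R = 1.381e-23 * 307 / (6 * pi * 0.00094 * 7.274e-11)
R = 3.2895e-09 m = 3.29 nm

3.29


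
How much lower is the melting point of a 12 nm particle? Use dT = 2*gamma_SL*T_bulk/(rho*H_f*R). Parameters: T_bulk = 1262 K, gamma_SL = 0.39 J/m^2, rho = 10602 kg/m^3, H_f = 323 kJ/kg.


Radius R = 12/2 = 6 nm = 6e-09 m
Convert H_f = 323 kJ/kg = 323000 J/kg
dT = 2 * gamma_SL * T_bulk / (rho * H_f * R)
dT = 2 * 0.39 * 1262 / (10602 * 323000 * 6e-09)
dT = 47.9 K

47.9


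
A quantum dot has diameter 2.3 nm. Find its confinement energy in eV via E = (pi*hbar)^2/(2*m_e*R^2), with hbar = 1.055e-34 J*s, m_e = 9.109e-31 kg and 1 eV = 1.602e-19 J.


Radius R = 2.3/2 = 1.15 nm = 1.15e-09 m
E = (pi * 1.055e-34)^2 / (2 * 9.109e-31 * (1.15e-09)^2)
E(J) = 4.55941e-20
E = E(J) / 1.602e-19 = 0.2846 eV

0.2846


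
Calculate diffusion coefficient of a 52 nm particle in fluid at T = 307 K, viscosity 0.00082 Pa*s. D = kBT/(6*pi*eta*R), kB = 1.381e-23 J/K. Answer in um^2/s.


Radius R = 52/2 = 26 nm = 2.6e-08 m
D = kB*T / (6*pi*eta*R)
D = 1.381e-23 * 307 / (6 * pi * 0.00082 * 2.6e-08)
D = 1.05498e-11 m^2/s = 10.55 um^2/s

10.55


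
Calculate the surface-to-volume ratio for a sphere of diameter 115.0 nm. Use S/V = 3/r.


Radius r = 115.0/2 = 57.5 nm
S/V = 3 / r = 3 / 57.5
S/V = 0.0522 nm^-1

0.0522


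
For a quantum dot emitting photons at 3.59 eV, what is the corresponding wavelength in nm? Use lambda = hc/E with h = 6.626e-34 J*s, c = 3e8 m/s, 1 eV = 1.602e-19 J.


Convert energy: E = 3.59 eV = 3.59 * 1.602e-19 = 5.75118e-19 J
lambda = h*c / E = 6.626e-34 * 3e8 / 5.75118e-19
lambda = 3.45633e-07 m = 345.6 nm

345.6


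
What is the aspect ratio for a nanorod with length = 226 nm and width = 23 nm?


Aspect ratio AR = length / diameter
AR = 226 / 23
AR = 9.83

9.83


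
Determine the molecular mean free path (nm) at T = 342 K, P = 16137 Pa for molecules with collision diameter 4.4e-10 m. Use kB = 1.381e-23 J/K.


Mean free path: lambda = kB*T / (sqrt(2) * pi * d^2 * P)
lambda = 1.381e-23 * 342 / (sqrt(2) * pi * (4.4e-10)^2 * 16137)
lambda = 3.40272e-07 m
lambda = 340.27 nm

340.27


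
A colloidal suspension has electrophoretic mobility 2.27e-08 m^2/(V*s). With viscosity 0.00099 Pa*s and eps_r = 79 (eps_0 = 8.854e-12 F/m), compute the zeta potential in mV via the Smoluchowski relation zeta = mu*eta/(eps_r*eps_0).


Smoluchowski equation: zeta = mu * eta / (eps_r * eps_0)
zeta = 2.27e-08 * 0.00099 / (79 * 8.854e-12)
zeta = 0.032129 V = 32.13 mV

32.13


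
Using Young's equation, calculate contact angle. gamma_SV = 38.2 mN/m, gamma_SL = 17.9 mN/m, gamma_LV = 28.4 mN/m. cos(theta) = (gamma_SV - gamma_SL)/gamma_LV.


cos(theta) = (gamma_SV - gamma_SL) / gamma_LV
cos(theta) = (38.2 - 17.9) / 28.4
cos(theta) = 0.714789
theta = arccos(0.714789) = 44.37 degrees

44.37


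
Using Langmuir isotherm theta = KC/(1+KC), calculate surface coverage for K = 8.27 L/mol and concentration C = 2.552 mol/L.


Langmuir isotherm: theta = K*C / (1 + K*C)
K*C = 8.27 * 2.552 = 21.10504
theta = 21.10504 / (1 + 21.10504) = 21.10504 / 22.10504
theta = 0.9548

0.9548


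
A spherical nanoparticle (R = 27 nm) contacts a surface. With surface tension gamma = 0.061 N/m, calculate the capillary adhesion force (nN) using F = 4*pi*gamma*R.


Convert radius: R = 27 nm = 2.7e-08 m
F = 4 * pi * gamma * R
F = 4 * pi * 0.061 * 2.7e-08
F = 2.06968e-08 N = 20.6968 nN

20.6968


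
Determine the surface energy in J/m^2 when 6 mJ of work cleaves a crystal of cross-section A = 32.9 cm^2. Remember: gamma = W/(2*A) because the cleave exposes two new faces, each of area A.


Convert: A = 32.9 cm^2 = 0.00329 m^2, W = 6 mJ = 0.006 J
Cleaving exposes two faces of area A, so total new surface = 2*A and gamma = W / (2*A)
gamma = 0.006 / (2 * 0.00329)
gamma = 0.912 J/m^2

0.912


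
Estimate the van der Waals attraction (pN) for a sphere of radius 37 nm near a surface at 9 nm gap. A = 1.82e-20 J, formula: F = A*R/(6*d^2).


Convert to SI: R = 37 nm = 3.7e-08 m, d = 9 nm = 9e-09 m
F = A * R / (6 * d^2)
F = 1.82e-20 * 3.7e-08 / (6 * (9e-09)^2)
F = 1.3856e-12 N = 1.386 pN

1.386


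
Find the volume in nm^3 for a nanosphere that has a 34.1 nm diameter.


Radius r = 34.1/2 = 17.05 nm
Volume V = (4/3) * pi * r^3
V = (4/3) * pi * (17.05)^3
V = 20761.64 nm^3

20761.64


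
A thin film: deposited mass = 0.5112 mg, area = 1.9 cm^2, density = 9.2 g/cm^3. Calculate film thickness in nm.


Convert: m = 0.5112 mg = 5.1120e-07 kg, A = 1.9 cm^2 = 1.9000e-04 m^2, rho = 9.2 g/cm^3 = 9200 kg/m^3
t = m / (A * rho)
t = 5.1120e-07 / (1.9000e-04 * 9200)
t = 2.9245e-07 m = 292.4 nm

292.4


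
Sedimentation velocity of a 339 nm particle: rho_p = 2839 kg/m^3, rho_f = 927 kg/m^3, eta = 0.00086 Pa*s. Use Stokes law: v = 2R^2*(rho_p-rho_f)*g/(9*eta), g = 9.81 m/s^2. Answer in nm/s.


Radius R = 339/2 nm = 1.695e-07 m
Density difference = 2839 - 927 = 1912 kg/m^3
v = 2 * R^2 * (rho_p - rho_f) * g / (9 * eta)
v = 2 * (1.695e-07)^2 * 1912 * 9.81 / (9 * 0.00086)
v = 1.39247e-07 m/s = 139.2468 nm/s

139.2468


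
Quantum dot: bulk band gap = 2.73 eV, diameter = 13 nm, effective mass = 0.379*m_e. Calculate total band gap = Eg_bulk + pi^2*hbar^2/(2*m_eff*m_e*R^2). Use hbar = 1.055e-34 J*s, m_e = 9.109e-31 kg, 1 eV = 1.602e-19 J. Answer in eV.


Radius R = 13/2 nm = 6.5e-09 m
Confinement energy dE = pi^2 * hbar^2 / (2 * m_eff * m_e * R^2)
dE = pi^2 * (1.055e-34)^2 / (2 * 0.379 * 9.109e-31 * (6.5e-09)^2) J, divided by 1.602e-19 J/eV
dE = 0.0235 eV
Total band gap = E_g(bulk) + dE = 2.73 + 0.0235 = 2.7535 eV

2.7535


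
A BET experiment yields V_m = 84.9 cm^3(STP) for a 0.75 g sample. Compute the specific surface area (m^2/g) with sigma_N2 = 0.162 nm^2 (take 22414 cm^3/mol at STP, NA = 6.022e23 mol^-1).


Number of moles in monolayer = V_m / 22414 = 84.9 / 22414 = 0.00378781
Number of molecules = moles * NA = 0.00378781 * 6.022e23
SA = molecules * sigma / mass
SA = (84.9 / 22414) * 6.022e23 * 0.162e-18 / 0.75
SA = 492.7 m^2/g

492.7


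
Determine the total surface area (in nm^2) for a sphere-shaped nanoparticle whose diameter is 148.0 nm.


Radius r = 148.0/2 = 74 nm
Surface area SA = 4 * pi * r^2
SA = 4 * pi * (74)^2
SA = 68813.45 nm^2

68813.45


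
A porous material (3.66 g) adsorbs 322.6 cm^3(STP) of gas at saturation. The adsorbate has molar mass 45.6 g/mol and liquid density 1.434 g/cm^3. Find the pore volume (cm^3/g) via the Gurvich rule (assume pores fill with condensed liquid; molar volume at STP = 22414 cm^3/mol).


Moles adsorbed n = V_ads / 22414 = 322.6 / 22414 = 1.439279e-02 mol
Liquid volume V_liq = n * M / rho_liq = 1.439279e-02 * 45.6 / 1.434 = 0.45768 cm^3
Specific pore volume V_pore = V_liq / m_sample = 0.45768 / 3.66
V_pore = 0.125 cm^3/g

0.125


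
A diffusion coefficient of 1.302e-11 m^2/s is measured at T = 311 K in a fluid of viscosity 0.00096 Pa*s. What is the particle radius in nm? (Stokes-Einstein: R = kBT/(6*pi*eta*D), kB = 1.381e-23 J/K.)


Stokes-Einstein: R = kB*T / (6*pi*eta*D)
R = 1.381e-23 * 311 / (6 * pi * 0.00096 * 1.302e-11)
R = 1.82293e-08 m = 18.23 nm

18.23


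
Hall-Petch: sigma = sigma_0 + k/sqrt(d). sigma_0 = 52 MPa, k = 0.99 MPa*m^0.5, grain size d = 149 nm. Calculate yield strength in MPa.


d = 149 nm = 1.49e-07 m
sqrt(d) = 0.0003860052
Hall-Petch contribution = k / sqrt(d) = 0.99 / 0.0003860052 = 2564.7 MPa
sigma = sigma_0 + k/sqrt(d) = 52 + 2564.7 = 2616.7 MPa

2616.7


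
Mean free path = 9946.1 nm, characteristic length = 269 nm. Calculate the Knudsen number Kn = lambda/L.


Knudsen number Kn = lambda / L
Kn = 9946.1 / 269
Kn = 36.9743

36.9743


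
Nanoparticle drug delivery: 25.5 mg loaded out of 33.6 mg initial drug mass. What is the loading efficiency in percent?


Drug loading efficiency = (drug loaded / drug initial) * 100
DLE = 25.5 / 33.6 * 100
DLE = 0.7589 * 100
DLE = 75.89%

75.89


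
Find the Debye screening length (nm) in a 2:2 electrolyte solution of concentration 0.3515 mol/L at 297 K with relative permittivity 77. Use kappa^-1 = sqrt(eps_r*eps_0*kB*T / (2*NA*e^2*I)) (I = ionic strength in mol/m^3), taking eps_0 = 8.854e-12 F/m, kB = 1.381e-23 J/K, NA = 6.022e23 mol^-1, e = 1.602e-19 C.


Ionic strength I = 0.3515 * 2^2 * 1000 = 1406 mol/m^3
kappa^-1 = sqrt(77 * 8.854e-12 * 1.381e-23 * 297 / (2 * 6.022e23 * (1.602e-19)^2 * 1406))
kappa^-1 = 0.254 nm

0.254


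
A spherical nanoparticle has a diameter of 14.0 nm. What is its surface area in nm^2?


Radius r = 14.0/2 = 7 nm
Surface area SA = 4 * pi * r^2
SA = 4 * pi * (7)^2
SA = 615.75 nm^2

615.75


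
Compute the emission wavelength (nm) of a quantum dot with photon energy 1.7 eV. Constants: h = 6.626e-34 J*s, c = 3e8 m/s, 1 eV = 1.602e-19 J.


Convert energy: E = 1.7 eV = 1.7 * 1.602e-19 = 2.7234e-19 J
lambda = h*c / E = 6.626e-34 * 3e8 / 2.7234e-19
lambda = 7.29896e-07 m = 729.9 nm

729.9


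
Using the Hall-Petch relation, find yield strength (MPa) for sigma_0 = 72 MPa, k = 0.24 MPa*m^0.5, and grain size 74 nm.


d = 74 nm = 7.4e-08 m
sqrt(d) = 0.0002720294
Hall-Petch contribution = k / sqrt(d) = 0.24 / 0.0002720294 = 882.3 MPa
sigma = sigma_0 + k/sqrt(d) = 72 + 882.3 = 954.3 MPa

954.3


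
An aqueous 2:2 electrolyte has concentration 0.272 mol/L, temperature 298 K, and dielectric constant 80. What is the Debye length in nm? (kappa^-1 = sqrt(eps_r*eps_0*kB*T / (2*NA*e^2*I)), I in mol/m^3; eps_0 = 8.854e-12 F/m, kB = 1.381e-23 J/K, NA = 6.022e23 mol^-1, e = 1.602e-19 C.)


Ionic strength I = 0.272 * 2^2 * 1000 = 1088 mol/m^3
kappa^-1 = sqrt(80 * 8.854e-12 * 1.381e-23 * 298 / (2 * 6.022e23 * (1.602e-19)^2 * 1088))
kappa^-1 = 0.294 nm

0.294


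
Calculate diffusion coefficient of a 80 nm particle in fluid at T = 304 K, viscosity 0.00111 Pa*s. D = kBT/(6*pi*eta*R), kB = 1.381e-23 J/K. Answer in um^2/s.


Radius R = 80/2 = 40 nm = 4e-08 m
D = kB*T / (6*pi*eta*R)
D = 1.381e-23 * 304 / (6 * pi * 0.00111 * 4e-08)
D = 5.0163e-12 m^2/s = 5.016 um^2/s

5.016


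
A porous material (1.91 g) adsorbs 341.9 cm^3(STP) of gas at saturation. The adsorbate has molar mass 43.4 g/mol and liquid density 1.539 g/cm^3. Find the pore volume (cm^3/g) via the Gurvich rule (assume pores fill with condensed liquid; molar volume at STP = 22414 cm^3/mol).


Moles adsorbed n = V_ads / 22414 = 341.9 / 22414 = 1.525386e-02 mol
Liquid volume V_liq = n * M / rho_liq = 1.525386e-02 * 43.4 / 1.539 = 0.43016 cm^3
Specific pore volume V_pore = V_liq / m_sample = 0.43016 / 1.91
V_pore = 0.2252 cm^3/g

0.2252


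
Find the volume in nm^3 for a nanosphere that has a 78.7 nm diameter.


Radius r = 78.7/2 = 39.35 nm
Volume V = (4/3) * pi * r^3
V = (4/3) * pi * (39.35)^3
V = 255224.77 nm^3

255224.77


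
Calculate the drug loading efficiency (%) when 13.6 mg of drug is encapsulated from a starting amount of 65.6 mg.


Drug loading efficiency = (drug loaded / drug initial) * 100
DLE = 13.6 / 65.6 * 100
DLE = 0.2073 * 100
DLE = 20.73%

20.73


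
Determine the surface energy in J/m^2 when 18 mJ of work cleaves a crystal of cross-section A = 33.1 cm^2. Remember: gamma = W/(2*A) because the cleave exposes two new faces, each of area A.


Convert: A = 33.1 cm^2 = 0.00331 m^2, W = 18 mJ = 0.018 J
Cleaving exposes two faces of area A, so total new surface = 2*A and gamma = W / (2*A)
gamma = 0.018 / (2 * 0.00331)
gamma = 2.719 J/m^2

2.719


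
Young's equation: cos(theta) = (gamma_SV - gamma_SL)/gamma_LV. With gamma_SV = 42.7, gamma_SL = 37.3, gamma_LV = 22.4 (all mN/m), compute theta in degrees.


cos(theta) = (gamma_SV - gamma_SL) / gamma_LV
cos(theta) = (42.7 - 37.3) / 22.4
cos(theta) = 0.241071
theta = arccos(0.241071) = 76.05 degrees

76.05


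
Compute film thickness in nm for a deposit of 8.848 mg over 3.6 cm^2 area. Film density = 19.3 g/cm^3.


Convert: m = 8.848 mg = 8.8480e-06 kg, A = 3.6 cm^2 = 3.6000e-04 m^2, rho = 19.3 g/cm^3 = 19300 kg/m^3
t = m / (A * rho)
t = 8.8480e-06 / (3.6000e-04 * 19300)
t = 1.2735e-06 m = 1273.5 nm

1273.5


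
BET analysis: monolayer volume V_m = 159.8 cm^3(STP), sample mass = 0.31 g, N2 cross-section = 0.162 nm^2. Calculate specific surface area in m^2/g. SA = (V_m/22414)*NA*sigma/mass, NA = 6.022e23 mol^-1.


Number of moles in monolayer = V_m / 22414 = 159.8 / 22414 = 0.00712947
Number of molecules = moles * NA = 0.00712947 * 6.022e23
SA = molecules * sigma / mass
SA = (159.8 / 22414) * 6.022e23 * 0.162e-18 / 0.31
SA = 2243.6 m^2/g

2243.6


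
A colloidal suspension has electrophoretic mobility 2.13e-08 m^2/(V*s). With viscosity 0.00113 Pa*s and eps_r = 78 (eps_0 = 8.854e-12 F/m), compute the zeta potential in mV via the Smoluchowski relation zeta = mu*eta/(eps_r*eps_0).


Smoluchowski equation: zeta = mu * eta / (eps_r * eps_0)
zeta = 2.13e-08 * 0.00113 / (78 * 8.854e-12)
zeta = 0.034852 V = 34.85 mV

34.85


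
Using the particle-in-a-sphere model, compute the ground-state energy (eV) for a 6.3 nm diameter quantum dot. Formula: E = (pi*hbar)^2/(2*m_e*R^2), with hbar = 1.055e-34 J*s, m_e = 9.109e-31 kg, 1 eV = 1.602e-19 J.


Radius R = 6.3/2 = 3.15 nm = 3.15e-09 m
E = (pi * 1.055e-34)^2 / (2 * 9.109e-31 * (3.15e-09)^2)
E(J) = 6.07691e-21
E = E(J) / 1.602e-19 = 0.0379 eV

0.0379


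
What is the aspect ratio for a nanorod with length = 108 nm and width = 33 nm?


Aspect ratio AR = length / diameter
AR = 108 / 33
AR = 3.27

3.27


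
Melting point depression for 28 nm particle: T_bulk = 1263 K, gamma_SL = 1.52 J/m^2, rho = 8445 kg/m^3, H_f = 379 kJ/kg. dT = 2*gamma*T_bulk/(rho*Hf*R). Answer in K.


Radius R = 28/2 = 14 nm = 1.4e-08 m
Convert H_f = 379 kJ/kg = 379000 J/kg
dT = 2 * gamma_SL * T_bulk / (rho * H_f * R)
dT = 2 * 1.52 * 1263 / (8445 * 379000 * 1.4e-08)
dT = 85.7 K

85.7


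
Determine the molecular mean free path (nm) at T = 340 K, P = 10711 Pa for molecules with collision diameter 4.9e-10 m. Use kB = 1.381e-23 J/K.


Mean free path: lambda = kB*T / (sqrt(2) * pi * d^2 * P)
lambda = 1.381e-23 * 340 / (sqrt(2) * pi * (4.9e-10)^2 * 10711)
lambda = 4.10947e-07 m
lambda = 410.95 nm

410.95


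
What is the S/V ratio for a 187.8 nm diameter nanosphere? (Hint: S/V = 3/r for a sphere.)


Radius r = 187.8/2 = 93.9 nm
S/V = 3 / r = 3 / 93.9
S/V = 0.0319 nm^-1

0.0319


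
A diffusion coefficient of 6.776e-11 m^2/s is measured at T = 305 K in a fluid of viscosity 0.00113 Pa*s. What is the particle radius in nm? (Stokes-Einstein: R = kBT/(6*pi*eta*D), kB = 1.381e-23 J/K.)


Stokes-Einstein: R = kB*T / (6*pi*eta*D)
R = 1.381e-23 * 305 / (6 * pi * 0.00113 * 6.776e-11)
R = 2.91837e-09 m = 2.92 nm

2.92


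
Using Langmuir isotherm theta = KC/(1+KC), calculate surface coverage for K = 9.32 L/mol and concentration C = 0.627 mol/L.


Langmuir isotherm: theta = K*C / (1 + K*C)
K*C = 9.32 * 0.627 = 5.84364
theta = 5.84364 / (1 + 5.84364) = 5.84364 / 6.84364
theta = 0.8539

0.8539


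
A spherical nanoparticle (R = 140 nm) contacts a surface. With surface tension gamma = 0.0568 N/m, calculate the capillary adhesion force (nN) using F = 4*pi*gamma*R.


Convert radius: R = 140 nm = 1.4e-07 m
F = 4 * pi * gamma * R
F = 4 * pi * 0.0568 * 1.4e-07
F = 9.99278e-08 N = 99.9278 nN

99.9278


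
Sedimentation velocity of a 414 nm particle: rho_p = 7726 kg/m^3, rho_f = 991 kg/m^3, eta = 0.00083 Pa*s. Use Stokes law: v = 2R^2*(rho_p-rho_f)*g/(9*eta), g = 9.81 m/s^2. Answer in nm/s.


Radius R = 414/2 nm = 2.07e-07 m
Density difference = 7726 - 991 = 6735 kg/m^3
v = 2 * R^2 * (rho_p - rho_f) * g / (9 * eta)
v = 2 * (2.07e-07)^2 * 6735 * 9.81 / (9 * 0.00083)
v = 7.57978e-07 m/s = 757.9782 nm/s

757.9782


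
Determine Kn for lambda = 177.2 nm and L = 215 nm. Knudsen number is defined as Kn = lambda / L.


Knudsen number Kn = lambda / L
Kn = 177.2 / 215
Kn = 0.8242

0.8242


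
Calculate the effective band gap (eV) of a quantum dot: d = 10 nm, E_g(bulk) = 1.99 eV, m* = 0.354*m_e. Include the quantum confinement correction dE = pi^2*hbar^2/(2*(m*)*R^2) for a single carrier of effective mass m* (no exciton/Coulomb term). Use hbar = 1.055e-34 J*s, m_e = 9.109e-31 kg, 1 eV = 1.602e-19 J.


Radius R = 10/2 nm = 5e-09 m
Confinement energy dE = pi^2 * hbar^2 / (2 * m_eff * m_e * R^2)
dE = pi^2 * (1.055e-34)^2 / (2 * 0.354 * 9.109e-31 * (5e-09)^2) J, divided by 1.602e-19 J/eV
dE = 0.0425 eV
Total band gap = E_g(bulk) + dE = 1.99 + 0.0425 = 2.0325 eV

2.0325


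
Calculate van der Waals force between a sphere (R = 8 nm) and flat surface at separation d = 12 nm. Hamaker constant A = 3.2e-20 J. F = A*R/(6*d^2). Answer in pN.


Convert to SI: R = 8 nm = 8e-09 m, d = 12 nm = 1.2e-08 m
F = A * R / (6 * d^2)
F = 3.2e-20 * 8e-09 / (6 * (1.2e-08)^2)
F = 2.96296e-13 N = 0.296 pN

0.296


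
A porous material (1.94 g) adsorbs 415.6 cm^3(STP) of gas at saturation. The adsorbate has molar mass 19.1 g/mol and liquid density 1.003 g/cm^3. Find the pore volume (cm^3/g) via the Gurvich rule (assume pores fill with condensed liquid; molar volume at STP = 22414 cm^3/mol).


Moles adsorbed n = V_ads / 22414 = 415.6 / 22414 = 1.854198e-02 mol
Liquid volume V_liq = n * M / rho_liq = 1.854198e-02 * 19.1 / 1.003 = 0.35309 cm^3
Specific pore volume V_pore = V_liq / m_sample = 0.35309 / 1.94
V_pore = 0.182 cm^3/g

0.182


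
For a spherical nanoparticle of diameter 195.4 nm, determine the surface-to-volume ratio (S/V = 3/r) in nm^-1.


Radius r = 195.4/2 = 97.7 nm
S/V = 3 / r = 3 / 97.7
S/V = 0.0307 nm^-1

0.0307


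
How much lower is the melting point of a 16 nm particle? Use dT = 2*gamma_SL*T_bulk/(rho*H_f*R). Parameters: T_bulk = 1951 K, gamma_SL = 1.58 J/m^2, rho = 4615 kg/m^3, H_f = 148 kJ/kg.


Radius R = 16/2 = 8 nm = 8e-09 m
Convert H_f = 148 kJ/kg = 148000 J/kg
dT = 2 * gamma_SL * T_bulk / (rho * H_f * R)
dT = 2 * 1.58 * 1951 / (4615 * 148000 * 8e-09)
dT = 1128.3 K

1128.3


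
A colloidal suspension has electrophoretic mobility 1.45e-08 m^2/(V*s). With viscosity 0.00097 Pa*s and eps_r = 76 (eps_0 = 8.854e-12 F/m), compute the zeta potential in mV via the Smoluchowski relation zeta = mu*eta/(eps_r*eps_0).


Smoluchowski equation: zeta = mu * eta / (eps_r * eps_0)
zeta = 1.45e-08 * 0.00097 / (76 * 8.854e-12)
zeta = 0.020902 V = 20.9 mV

20.9


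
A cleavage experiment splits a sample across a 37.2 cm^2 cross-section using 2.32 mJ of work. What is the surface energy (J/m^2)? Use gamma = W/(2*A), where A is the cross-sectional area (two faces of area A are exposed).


Convert: A = 37.2 cm^2 = 0.00372 m^2, W = 2.32 mJ = 0.00232 J
Cleaving exposes two faces of area A, so total new surface = 2*A and gamma = W / (2*A)
gamma = 0.00232 / (2 * 0.00372)
gamma = 0.312 J/m^2

0.312


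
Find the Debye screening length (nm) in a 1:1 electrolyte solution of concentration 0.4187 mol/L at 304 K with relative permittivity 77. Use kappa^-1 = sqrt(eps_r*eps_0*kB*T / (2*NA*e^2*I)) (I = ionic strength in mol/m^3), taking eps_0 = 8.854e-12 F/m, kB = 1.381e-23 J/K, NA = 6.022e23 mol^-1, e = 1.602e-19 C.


Ionic strength I = 0.4187 * 1^2 * 1000 = 418.7 mol/m^3
kappa^-1 = sqrt(77 * 8.854e-12 * 1.381e-23 * 304 / (2 * 6.022e23 * (1.602e-19)^2 * 418.7))
kappa^-1 = 0.47 nm

0.47


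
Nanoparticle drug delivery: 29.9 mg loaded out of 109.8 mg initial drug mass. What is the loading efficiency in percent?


Drug loading efficiency = (drug loaded / drug initial) * 100
DLE = 29.9 / 109.8 * 100
DLE = 0.2723 * 100
DLE = 27.23%

27.23


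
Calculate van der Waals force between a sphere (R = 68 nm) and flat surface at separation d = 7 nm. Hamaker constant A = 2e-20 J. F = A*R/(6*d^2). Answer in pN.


Convert to SI: R = 68 nm = 6.8e-08 m, d = 7 nm = 7e-09 m
F = A * R / (6 * d^2)
F = 2e-20 * 6.8e-08 / (6 * (7e-09)^2)
F = 4.62585e-12 N = 4.626 pN

4.626


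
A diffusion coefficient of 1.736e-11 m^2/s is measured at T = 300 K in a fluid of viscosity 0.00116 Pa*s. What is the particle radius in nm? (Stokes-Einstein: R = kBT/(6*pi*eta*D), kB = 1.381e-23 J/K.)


Stokes-Einstein: R = kB*T / (6*pi*eta*D)
R = 1.381e-23 * 300 / (6 * pi * 0.00116 * 1.736e-11)
R = 1.09146e-08 m = 10.91 nm

10.91


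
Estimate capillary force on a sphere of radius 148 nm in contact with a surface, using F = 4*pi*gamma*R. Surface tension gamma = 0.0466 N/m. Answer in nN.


Convert radius: R = 148 nm = 1.48e-07 m
F = 4 * pi * gamma * R
F = 4 * pi * 0.0466 * 1.48e-07
F = 8.66677e-08 N = 86.6677 nN

86.6677


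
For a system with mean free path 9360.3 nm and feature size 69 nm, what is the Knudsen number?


Knudsen number Kn = lambda / L
Kn = 9360.3 / 69
Kn = 135.6565

135.6565


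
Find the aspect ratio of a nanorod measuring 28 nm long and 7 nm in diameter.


Aspect ratio AR = length / diameter
AR = 28 / 7
AR = 4.0

4.0


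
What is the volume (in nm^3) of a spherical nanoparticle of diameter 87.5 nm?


Radius r = 87.5/2 = 43.75 nm
Volume V = (4/3) * pi * r^3
V = (4/3) * pi * (43.75)^3
V = 350770.27 nm^3

350770.27


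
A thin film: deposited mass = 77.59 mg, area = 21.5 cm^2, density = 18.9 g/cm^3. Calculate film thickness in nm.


Convert: m = 77.59 mg = 7.7590e-05 kg, A = 21.5 cm^2 = 2.1500e-03 m^2, rho = 18.9 g/cm^3 = 18900 kg/m^3
t = m / (A * rho)
t = 7.7590e-05 / (2.1500e-03 * 18900)
t = 1.9094e-06 m = 1909.4 nm

1909.4


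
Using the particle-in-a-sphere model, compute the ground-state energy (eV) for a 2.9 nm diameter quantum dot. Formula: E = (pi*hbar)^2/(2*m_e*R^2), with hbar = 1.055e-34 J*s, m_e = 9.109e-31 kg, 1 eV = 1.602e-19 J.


Radius R = 2.9/2 = 1.45 nm = 1.45e-09 m
E = (pi * 1.055e-34)^2 / (2 * 9.109e-31 * (1.45e-09)^2)
E(J) = 2.86793e-20
E = E(J) / 1.602e-19 = 0.179 eV

0.179


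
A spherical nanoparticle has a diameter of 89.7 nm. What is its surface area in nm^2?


Radius r = 89.7/2 = 44.85 nm
Surface area SA = 4 * pi * r^2
SA = 4 * pi * (44.85)^2
SA = 25277.54 nm^2

25277.54


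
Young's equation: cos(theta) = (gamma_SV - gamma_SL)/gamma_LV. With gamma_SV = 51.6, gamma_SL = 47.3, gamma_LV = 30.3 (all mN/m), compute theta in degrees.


cos(theta) = (gamma_SV - gamma_SL) / gamma_LV
cos(theta) = (51.6 - 47.3) / 30.3
cos(theta) = 0.141914
theta = arccos(0.141914) = 81.84 degrees

81.84


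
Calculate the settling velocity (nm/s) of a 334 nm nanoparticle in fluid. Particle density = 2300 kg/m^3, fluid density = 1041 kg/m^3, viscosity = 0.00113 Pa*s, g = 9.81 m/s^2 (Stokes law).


Radius R = 334/2 nm = 1.67e-07 m
Density difference = 2300 - 1041 = 1259 kg/m^3
v = 2 * R^2 * (rho_p - rho_f) * g / (9 * eta)
v = 2 * (1.67e-07)^2 * 1259 * 9.81 / (9 * 0.00113)
v = 6.77387e-08 m/s = 67.7387 nm/s

67.7387
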